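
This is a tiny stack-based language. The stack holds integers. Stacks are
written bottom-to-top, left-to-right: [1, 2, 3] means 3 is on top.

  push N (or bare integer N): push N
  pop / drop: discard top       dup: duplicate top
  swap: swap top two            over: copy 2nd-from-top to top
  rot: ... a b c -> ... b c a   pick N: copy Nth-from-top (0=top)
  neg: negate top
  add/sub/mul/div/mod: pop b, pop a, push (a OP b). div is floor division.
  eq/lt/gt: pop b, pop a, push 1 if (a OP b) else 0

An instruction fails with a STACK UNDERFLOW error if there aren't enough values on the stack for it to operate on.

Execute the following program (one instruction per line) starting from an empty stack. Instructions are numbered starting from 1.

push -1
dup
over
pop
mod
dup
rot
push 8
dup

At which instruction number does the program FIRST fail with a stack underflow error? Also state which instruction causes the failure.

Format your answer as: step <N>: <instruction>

Step 1 ('push -1'): stack = [-1], depth = 1
Step 2 ('dup'): stack = [-1, -1], depth = 2
Step 3 ('over'): stack = [-1, -1, -1], depth = 3
Step 4 ('pop'): stack = [-1, -1], depth = 2
Step 5 ('mod'): stack = [0], depth = 1
Step 6 ('dup'): stack = [0, 0], depth = 2
Step 7 ('rot'): needs 3 value(s) but depth is 2 — STACK UNDERFLOW

Answer: step 7: rot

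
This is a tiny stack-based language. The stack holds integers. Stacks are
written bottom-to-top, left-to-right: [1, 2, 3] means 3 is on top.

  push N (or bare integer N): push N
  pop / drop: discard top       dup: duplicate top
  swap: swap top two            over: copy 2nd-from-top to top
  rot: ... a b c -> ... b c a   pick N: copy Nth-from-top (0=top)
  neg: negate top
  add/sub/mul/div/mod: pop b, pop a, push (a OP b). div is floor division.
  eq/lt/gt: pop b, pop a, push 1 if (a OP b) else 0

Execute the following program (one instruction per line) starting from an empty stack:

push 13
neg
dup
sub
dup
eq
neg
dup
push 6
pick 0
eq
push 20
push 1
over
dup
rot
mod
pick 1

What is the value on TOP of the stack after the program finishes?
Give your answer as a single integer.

Answer: 20

Derivation:
After 'push 13': [13]
After 'neg': [-13]
After 'dup': [-13, -13]
After 'sub': [0]
After 'dup': [0, 0]
After 'eq': [1]
After 'neg': [-1]
After 'dup': [-1, -1]
After 'push 6': [-1, -1, 6]
After 'pick 0': [-1, -1, 6, 6]
After 'eq': [-1, -1, 1]
After 'push 20': [-1, -1, 1, 20]
After 'push 1': [-1, -1, 1, 20, 1]
After 'over': [-1, -1, 1, 20, 1, 20]
After 'dup': [-1, -1, 1, 20, 1, 20, 20]
After 'rot': [-1, -1, 1, 20, 20, 20, 1]
After 'mod': [-1, -1, 1, 20, 20, 0]
After 'pick 1': [-1, -1, 1, 20, 20, 0, 20]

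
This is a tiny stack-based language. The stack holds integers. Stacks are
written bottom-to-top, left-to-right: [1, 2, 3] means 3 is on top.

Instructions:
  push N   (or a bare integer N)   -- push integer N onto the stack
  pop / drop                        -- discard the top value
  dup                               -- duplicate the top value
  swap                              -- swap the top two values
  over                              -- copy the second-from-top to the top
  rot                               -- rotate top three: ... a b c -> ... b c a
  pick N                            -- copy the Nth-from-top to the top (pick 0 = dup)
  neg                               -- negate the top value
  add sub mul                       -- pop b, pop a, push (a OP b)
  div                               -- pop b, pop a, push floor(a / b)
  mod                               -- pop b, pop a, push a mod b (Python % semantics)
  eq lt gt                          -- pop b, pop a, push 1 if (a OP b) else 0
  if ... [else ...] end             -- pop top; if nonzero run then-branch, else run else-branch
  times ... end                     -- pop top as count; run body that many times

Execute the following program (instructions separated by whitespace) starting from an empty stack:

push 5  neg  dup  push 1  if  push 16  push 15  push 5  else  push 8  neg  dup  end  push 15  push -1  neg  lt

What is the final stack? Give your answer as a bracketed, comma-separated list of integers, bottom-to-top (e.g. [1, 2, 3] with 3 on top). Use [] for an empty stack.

Answer: [-5, -5, 16, 15, 5, 0]

Derivation:
After 'push 5': [5]
After 'neg': [-5]
After 'dup': [-5, -5]
After 'push 1': [-5, -5, 1]
After 'if': [-5, -5]
After 'push 16': [-5, -5, 16]
After 'push 15': [-5, -5, 16, 15]
After 'push 5': [-5, -5, 16, 15, 5]
After 'push 15': [-5, -5, 16, 15, 5, 15]
After 'push -1': [-5, -5, 16, 15, 5, 15, -1]
After 'neg': [-5, -5, 16, 15, 5, 15, 1]
After 'lt': [-5, -5, 16, 15, 5, 0]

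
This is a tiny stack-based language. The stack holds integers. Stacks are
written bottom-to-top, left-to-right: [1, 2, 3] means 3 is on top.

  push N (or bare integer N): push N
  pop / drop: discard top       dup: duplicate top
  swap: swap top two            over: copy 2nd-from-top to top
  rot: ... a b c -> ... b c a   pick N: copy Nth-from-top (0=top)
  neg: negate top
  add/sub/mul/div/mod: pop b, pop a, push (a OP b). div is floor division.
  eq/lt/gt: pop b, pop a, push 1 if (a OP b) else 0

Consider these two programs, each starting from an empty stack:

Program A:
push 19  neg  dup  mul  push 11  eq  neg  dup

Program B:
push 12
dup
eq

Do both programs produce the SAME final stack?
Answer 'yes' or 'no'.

Program A trace:
  After 'push 19': [19]
  After 'neg': [-19]
  After 'dup': [-19, -19]
  After 'mul': [361]
  After 'push 11': [361, 11]
  After 'eq': [0]
  After 'neg': [0]
  After 'dup': [0, 0]
Program A final stack: [0, 0]

Program B trace:
  After 'push 12': [12]
  After 'dup': [12, 12]
  After 'eq': [1]
Program B final stack: [1]
Same: no

Answer: no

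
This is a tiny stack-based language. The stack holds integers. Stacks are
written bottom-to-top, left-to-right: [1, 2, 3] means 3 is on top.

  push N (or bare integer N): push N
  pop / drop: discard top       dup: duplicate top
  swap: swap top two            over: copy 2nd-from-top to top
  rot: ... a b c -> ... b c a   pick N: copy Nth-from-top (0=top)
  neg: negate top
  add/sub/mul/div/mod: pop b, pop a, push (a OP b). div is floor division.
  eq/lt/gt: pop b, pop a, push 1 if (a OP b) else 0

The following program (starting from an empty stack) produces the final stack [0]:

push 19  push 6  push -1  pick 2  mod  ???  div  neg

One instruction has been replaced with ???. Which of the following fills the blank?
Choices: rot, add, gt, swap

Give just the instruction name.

Stack before ???: [19, 6, 18]
Stack after ???:  [19, 24]
Checking each choice:
  rot: produces [6, 0]
  add: MATCH
  gt: division by zero
  swap: produces [19, -3]


Answer: add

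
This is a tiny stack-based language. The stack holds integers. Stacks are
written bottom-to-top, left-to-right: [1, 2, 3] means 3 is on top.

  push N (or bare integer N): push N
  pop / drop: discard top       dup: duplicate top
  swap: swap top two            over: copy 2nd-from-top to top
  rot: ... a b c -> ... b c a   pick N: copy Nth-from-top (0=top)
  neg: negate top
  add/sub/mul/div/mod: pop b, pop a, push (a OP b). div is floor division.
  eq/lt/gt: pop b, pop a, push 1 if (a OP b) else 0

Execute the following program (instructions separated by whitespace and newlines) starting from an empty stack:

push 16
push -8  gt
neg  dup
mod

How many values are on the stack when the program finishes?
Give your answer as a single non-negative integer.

After 'push 16': stack = [16] (depth 1)
After 'push -8': stack = [16, -8] (depth 2)
After 'gt': stack = [1] (depth 1)
After 'neg': stack = [-1] (depth 1)
After 'dup': stack = [-1, -1] (depth 2)
After 'mod': stack = [0] (depth 1)

Answer: 1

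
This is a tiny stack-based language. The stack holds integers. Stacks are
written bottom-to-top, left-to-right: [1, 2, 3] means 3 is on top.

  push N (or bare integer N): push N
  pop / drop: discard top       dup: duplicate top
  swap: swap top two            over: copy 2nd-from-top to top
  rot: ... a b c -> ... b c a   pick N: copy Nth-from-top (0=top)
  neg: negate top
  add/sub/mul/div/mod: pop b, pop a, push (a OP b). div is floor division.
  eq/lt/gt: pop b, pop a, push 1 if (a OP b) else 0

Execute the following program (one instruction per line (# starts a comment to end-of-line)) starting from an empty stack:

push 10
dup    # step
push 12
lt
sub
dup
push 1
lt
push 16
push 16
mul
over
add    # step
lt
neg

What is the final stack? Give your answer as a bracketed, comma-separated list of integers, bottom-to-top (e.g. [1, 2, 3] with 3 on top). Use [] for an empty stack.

After 'push 10': [10]
After 'dup': [10, 10]
After 'push 12': [10, 10, 12]
After 'lt': [10, 1]
After 'sub': [9]
After 'dup': [9, 9]
After 'push 1': [9, 9, 1]
After 'lt': [9, 0]
After 'push 16': [9, 0, 16]
After 'push 16': [9, 0, 16, 16]
After 'mul': [9, 0, 256]
After 'over': [9, 0, 256, 0]
After 'add': [9, 0, 256]
After 'lt': [9, 1]
After 'neg': [9, -1]

Answer: [9, -1]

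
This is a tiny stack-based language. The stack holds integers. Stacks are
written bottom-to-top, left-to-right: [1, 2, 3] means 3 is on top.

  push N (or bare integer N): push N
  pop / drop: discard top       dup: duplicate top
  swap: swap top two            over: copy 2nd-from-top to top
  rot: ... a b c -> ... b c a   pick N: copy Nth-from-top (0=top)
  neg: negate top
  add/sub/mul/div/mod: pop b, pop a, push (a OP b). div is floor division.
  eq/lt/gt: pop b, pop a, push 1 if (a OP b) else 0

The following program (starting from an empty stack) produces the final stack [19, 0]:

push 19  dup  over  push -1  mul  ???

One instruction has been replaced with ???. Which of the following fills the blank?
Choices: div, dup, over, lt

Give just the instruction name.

Stack before ???: [19, 19, -19]
Stack after ???:  [19, 0]
Checking each choice:
  div: produces [19, -1]
  dup: produces [19, 19, -19, -19]
  over: produces [19, 19, -19, 19]
  lt: MATCH


Answer: lt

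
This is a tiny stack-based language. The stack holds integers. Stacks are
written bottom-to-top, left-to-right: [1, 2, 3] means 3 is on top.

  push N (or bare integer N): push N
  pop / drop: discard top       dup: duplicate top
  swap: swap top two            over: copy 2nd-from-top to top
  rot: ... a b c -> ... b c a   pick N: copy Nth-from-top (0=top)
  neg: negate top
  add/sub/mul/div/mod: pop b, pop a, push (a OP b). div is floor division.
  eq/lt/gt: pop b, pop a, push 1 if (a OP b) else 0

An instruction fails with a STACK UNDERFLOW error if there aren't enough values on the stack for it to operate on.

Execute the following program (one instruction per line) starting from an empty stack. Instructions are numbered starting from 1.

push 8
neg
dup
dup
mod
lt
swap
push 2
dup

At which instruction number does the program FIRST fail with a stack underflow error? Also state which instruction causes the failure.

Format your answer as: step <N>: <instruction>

Step 1 ('push 8'): stack = [8], depth = 1
Step 2 ('neg'): stack = [-8], depth = 1
Step 3 ('dup'): stack = [-8, -8], depth = 2
Step 4 ('dup'): stack = [-8, -8, -8], depth = 3
Step 5 ('mod'): stack = [-8, 0], depth = 2
Step 6 ('lt'): stack = [1], depth = 1
Step 7 ('swap'): needs 2 value(s) but depth is 1 — STACK UNDERFLOW

Answer: step 7: swap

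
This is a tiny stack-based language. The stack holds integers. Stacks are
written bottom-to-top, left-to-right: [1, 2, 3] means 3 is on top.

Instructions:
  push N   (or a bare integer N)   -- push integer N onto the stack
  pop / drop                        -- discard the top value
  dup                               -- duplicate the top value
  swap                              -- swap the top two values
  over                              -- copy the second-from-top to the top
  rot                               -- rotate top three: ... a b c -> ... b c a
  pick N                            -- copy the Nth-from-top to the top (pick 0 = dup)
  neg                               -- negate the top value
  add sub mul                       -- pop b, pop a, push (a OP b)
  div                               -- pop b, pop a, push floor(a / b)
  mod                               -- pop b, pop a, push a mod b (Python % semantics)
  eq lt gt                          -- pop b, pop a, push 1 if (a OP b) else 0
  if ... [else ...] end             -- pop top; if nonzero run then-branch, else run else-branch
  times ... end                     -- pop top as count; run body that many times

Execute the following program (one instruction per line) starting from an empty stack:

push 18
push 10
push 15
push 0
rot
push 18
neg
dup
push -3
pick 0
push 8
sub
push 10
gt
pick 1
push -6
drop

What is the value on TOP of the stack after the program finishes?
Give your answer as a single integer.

After 'push 18': [18]
After 'push 10': [18, 10]
After 'push 15': [18, 10, 15]
After 'push 0': [18, 10, 15, 0]
After 'rot': [18, 15, 0, 10]
After 'push 18': [18, 15, 0, 10, 18]
After 'neg': [18, 15, 0, 10, -18]
After 'dup': [18, 15, 0, 10, -18, -18]
After 'push -3': [18, 15, 0, 10, -18, -18, -3]
After 'pick 0': [18, 15, 0, 10, -18, -18, -3, -3]
After 'push 8': [18, 15, 0, 10, -18, -18, -3, -3, 8]
After 'sub': [18, 15, 0, 10, -18, -18, -3, -11]
After 'push 10': [18, 15, 0, 10, -18, -18, -3, -11, 10]
After 'gt': [18, 15, 0, 10, -18, -18, -3, 0]
After 'pick 1': [18, 15, 0, 10, -18, -18, -3, 0, -3]
After 'push -6': [18, 15, 0, 10, -18, -18, -3, 0, -3, -6]
After 'drop': [18, 15, 0, 10, -18, -18, -3, 0, -3]

Answer: -3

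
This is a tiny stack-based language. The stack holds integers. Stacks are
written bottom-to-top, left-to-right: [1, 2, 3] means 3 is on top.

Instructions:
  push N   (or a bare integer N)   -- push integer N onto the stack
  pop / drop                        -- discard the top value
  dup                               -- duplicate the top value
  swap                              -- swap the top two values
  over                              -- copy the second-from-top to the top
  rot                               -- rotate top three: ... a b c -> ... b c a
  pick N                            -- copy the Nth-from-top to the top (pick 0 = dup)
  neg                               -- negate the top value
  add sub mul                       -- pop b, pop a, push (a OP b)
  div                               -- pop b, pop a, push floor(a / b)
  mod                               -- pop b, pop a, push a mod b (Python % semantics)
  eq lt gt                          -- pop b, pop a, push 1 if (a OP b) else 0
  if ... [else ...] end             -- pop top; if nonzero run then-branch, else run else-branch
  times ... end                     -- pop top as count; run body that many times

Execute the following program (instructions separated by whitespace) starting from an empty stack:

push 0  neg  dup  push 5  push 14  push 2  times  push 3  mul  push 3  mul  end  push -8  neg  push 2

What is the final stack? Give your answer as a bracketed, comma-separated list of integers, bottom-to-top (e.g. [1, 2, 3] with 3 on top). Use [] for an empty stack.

Answer: [0, 0, 5, 1134, 8, 2]

Derivation:
After 'push 0': [0]
After 'neg': [0]
After 'dup': [0, 0]
After 'push 5': [0, 0, 5]
After 'push 14': [0, 0, 5, 14]
After 'push 2': [0, 0, 5, 14, 2]
After 'times': [0, 0, 5, 14]
After 'push 3': [0, 0, 5, 14, 3]
After 'mul': [0, 0, 5, 42]
After 'push 3': [0, 0, 5, 42, 3]
After 'mul': [0, 0, 5, 126]
After 'push 3': [0, 0, 5, 126, 3]
After 'mul': [0, 0, 5, 378]
After 'push 3': [0, 0, 5, 378, 3]
After 'mul': [0, 0, 5, 1134]
After 'push -8': [0, 0, 5, 1134, -8]
After 'neg': [0, 0, 5, 1134, 8]
After 'push 2': [0, 0, 5, 1134, 8, 2]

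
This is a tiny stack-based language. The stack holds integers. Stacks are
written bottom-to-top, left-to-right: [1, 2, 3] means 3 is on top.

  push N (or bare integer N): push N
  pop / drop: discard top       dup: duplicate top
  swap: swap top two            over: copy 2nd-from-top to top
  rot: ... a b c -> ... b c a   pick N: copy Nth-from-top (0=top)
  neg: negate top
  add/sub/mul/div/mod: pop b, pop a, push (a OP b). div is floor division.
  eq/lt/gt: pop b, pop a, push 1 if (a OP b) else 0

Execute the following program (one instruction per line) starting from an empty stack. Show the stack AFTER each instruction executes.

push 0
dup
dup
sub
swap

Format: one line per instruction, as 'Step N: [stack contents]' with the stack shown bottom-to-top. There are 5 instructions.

Step 1: [0]
Step 2: [0, 0]
Step 3: [0, 0, 0]
Step 4: [0, 0]
Step 5: [0, 0]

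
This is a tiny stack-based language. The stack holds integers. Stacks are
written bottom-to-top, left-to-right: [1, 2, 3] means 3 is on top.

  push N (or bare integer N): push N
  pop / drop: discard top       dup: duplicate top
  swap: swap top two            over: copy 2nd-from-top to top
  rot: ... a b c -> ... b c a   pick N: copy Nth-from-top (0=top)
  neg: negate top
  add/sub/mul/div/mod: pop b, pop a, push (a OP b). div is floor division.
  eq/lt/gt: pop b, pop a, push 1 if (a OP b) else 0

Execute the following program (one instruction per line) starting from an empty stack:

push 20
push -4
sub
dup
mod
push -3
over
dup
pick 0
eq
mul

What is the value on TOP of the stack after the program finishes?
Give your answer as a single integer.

After 'push 20': [20]
After 'push -4': [20, -4]
After 'sub': [24]
After 'dup': [24, 24]
After 'mod': [0]
After 'push -3': [0, -3]
After 'over': [0, -3, 0]
After 'dup': [0, -3, 0, 0]
After 'pick 0': [0, -3, 0, 0, 0]
After 'eq': [0, -3, 0, 1]
After 'mul': [0, -3, 0]

Answer: 0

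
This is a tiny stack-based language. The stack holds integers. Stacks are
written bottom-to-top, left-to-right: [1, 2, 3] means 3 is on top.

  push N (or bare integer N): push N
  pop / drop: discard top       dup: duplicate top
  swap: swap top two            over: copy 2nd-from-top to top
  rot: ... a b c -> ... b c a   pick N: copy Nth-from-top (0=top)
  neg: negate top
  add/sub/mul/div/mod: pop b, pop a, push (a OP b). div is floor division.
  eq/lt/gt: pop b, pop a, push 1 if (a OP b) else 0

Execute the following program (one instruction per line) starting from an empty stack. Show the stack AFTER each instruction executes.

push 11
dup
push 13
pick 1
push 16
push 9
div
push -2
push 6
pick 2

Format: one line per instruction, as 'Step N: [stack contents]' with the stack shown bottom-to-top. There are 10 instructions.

Step 1: [11]
Step 2: [11, 11]
Step 3: [11, 11, 13]
Step 4: [11, 11, 13, 11]
Step 5: [11, 11, 13, 11, 16]
Step 6: [11, 11, 13, 11, 16, 9]
Step 7: [11, 11, 13, 11, 1]
Step 8: [11, 11, 13, 11, 1, -2]
Step 9: [11, 11, 13, 11, 1, -2, 6]
Step 10: [11, 11, 13, 11, 1, -2, 6, 1]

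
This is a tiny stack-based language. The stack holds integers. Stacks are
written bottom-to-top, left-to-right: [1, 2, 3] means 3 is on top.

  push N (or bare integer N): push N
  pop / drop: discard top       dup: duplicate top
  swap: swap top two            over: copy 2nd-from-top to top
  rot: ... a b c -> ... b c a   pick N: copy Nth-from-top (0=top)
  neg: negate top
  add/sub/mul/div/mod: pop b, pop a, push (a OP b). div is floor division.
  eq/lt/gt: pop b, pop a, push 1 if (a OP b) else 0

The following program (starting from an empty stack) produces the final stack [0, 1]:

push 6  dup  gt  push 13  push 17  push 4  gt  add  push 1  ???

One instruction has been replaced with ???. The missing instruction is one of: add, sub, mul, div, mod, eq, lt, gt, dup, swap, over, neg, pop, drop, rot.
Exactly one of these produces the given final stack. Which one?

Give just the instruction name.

Stack before ???: [0, 14, 1]
Stack after ???:  [0, 1]
The instruction that transforms [0, 14, 1] -> [0, 1] is: gt

Answer: gt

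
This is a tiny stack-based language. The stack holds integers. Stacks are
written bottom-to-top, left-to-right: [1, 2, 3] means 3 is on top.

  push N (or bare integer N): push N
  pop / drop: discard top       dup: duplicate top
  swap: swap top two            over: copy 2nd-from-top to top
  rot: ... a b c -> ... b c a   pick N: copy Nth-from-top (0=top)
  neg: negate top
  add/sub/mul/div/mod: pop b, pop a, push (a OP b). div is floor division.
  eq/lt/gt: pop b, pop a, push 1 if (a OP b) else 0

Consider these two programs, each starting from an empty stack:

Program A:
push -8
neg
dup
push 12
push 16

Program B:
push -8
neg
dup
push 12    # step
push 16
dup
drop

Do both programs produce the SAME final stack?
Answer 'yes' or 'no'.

Program A trace:
  After 'push -8': [-8]
  After 'neg': [8]
  After 'dup': [8, 8]
  After 'push 12': [8, 8, 12]
  After 'push 16': [8, 8, 12, 16]
Program A final stack: [8, 8, 12, 16]

Program B trace:
  After 'push -8': [-8]
  After 'neg': [8]
  After 'dup': [8, 8]
  After 'push 12': [8, 8, 12]
  After 'push 16': [8, 8, 12, 16]
  After 'dup': [8, 8, 12, 16, 16]
  After 'drop': [8, 8, 12, 16]
Program B final stack: [8, 8, 12, 16]
Same: yes

Answer: yes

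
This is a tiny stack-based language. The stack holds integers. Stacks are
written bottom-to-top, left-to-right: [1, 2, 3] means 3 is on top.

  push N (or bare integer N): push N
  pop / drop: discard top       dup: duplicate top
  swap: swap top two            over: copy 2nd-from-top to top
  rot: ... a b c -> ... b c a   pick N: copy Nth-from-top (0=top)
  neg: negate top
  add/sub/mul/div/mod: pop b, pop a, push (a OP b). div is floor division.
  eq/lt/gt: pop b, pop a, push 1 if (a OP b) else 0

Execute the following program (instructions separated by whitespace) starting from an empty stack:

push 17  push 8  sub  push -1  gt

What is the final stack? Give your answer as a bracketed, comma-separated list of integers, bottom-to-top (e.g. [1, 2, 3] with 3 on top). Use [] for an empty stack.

Answer: [1]

Derivation:
After 'push 17': [17]
After 'push 8': [17, 8]
After 'sub': [9]
After 'push -1': [9, -1]
After 'gt': [1]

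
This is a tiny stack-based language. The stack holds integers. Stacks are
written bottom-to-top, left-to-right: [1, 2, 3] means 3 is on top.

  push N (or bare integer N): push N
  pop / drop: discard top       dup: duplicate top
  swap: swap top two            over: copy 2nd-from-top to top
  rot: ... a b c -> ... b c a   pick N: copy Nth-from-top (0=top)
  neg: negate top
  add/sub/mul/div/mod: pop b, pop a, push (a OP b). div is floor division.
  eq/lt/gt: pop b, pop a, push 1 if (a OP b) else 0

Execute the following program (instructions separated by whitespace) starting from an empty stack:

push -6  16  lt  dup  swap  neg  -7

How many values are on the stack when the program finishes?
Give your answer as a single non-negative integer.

Answer: 3

Derivation:
After 'push -6': stack = [-6] (depth 1)
After 'push 16': stack = [-6, 16] (depth 2)
After 'lt': stack = [1] (depth 1)
After 'dup': stack = [1, 1] (depth 2)
After 'swap': stack = [1, 1] (depth 2)
After 'neg': stack = [1, -1] (depth 2)
After 'push -7': stack = [1, -1, -7] (depth 3)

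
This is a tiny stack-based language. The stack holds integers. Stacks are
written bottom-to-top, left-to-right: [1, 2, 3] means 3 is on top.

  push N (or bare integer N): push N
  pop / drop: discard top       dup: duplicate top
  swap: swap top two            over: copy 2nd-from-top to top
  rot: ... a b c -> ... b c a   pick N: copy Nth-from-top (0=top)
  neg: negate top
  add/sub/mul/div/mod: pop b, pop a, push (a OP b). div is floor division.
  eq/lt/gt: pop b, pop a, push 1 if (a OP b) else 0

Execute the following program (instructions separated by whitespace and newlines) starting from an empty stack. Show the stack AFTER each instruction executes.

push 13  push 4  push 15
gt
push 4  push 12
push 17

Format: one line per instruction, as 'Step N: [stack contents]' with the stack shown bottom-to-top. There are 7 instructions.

Step 1: [13]
Step 2: [13, 4]
Step 3: [13, 4, 15]
Step 4: [13, 0]
Step 5: [13, 0, 4]
Step 6: [13, 0, 4, 12]
Step 7: [13, 0, 4, 12, 17]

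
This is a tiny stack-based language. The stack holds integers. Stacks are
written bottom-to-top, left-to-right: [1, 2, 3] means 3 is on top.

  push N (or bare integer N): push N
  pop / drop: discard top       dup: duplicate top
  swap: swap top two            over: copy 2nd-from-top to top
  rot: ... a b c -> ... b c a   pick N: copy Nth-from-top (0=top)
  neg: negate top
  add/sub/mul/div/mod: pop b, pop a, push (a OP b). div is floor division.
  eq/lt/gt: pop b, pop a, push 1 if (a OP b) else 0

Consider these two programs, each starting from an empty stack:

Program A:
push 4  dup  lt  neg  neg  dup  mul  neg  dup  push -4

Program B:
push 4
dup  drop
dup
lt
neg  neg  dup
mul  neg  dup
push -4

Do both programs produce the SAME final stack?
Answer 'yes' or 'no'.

Program A trace:
  After 'push 4': [4]
  After 'dup': [4, 4]
  After 'lt': [0]
  After 'neg': [0]
  After 'neg': [0]
  After 'dup': [0, 0]
  After 'mul': [0]
  After 'neg': [0]
  After 'dup': [0, 0]
  After 'push -4': [0, 0, -4]
Program A final stack: [0, 0, -4]

Program B trace:
  After 'push 4': [4]
  After 'dup': [4, 4]
  After 'drop': [4]
  After 'dup': [4, 4]
  After 'lt': [0]
  After 'neg': [0]
  After 'neg': [0]
  After 'dup': [0, 0]
  After 'mul': [0]
  After 'neg': [0]
  After 'dup': [0, 0]
  After 'push -4': [0, 0, -4]
Program B final stack: [0, 0, -4]
Same: yes

Answer: yes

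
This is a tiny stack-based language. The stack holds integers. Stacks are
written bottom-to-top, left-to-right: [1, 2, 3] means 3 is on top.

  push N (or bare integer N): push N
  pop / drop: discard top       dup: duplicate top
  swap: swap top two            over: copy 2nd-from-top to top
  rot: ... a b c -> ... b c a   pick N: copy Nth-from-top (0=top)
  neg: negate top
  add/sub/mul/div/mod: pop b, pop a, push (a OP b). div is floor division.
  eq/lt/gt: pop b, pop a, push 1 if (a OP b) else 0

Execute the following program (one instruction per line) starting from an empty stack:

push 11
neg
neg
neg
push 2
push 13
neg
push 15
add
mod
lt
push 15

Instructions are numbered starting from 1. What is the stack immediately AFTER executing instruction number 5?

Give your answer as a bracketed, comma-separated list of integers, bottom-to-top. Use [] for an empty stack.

Answer: [-11, 2]

Derivation:
Step 1 ('push 11'): [11]
Step 2 ('neg'): [-11]
Step 3 ('neg'): [11]
Step 4 ('neg'): [-11]
Step 5 ('push 2'): [-11, 2]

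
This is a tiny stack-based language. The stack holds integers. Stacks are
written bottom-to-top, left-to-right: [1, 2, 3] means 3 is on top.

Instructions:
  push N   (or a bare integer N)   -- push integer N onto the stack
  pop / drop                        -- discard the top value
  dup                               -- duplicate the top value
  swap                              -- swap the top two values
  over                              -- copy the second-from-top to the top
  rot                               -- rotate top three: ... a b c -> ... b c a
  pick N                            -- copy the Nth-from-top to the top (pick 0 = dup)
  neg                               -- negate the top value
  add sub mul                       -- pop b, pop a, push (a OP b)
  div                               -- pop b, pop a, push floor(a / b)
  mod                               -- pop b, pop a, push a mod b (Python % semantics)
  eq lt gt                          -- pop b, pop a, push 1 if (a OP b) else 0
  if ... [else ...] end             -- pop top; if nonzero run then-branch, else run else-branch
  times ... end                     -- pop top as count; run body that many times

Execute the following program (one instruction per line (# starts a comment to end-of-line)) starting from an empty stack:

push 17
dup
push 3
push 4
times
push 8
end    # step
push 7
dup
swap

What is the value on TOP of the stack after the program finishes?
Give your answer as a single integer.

After 'push 17': [17]
After 'dup': [17, 17]
After 'push 3': [17, 17, 3]
After 'push 4': [17, 17, 3, 4]
After 'times': [17, 17, 3]
After 'push 8': [17, 17, 3, 8]
After 'push 8': [17, 17, 3, 8, 8]
After 'push 8': [17, 17, 3, 8, 8, 8]
After 'push 8': [17, 17, 3, 8, 8, 8, 8]
After 'push 7': [17, 17, 3, 8, 8, 8, 8, 7]
After 'dup': [17, 17, 3, 8, 8, 8, 8, 7, 7]
After 'swap': [17, 17, 3, 8, 8, 8, 8, 7, 7]

Answer: 7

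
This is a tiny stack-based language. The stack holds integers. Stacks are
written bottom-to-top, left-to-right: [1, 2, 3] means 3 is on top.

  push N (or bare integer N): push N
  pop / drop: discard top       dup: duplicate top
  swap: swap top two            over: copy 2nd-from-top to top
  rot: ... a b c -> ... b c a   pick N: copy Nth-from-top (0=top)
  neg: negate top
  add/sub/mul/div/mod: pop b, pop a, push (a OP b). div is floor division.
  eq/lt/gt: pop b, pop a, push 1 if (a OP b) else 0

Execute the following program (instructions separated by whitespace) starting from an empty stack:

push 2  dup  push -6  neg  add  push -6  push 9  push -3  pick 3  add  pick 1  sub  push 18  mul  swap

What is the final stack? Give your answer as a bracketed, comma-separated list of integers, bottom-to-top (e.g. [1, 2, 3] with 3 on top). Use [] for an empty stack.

After 'push 2': [2]
After 'dup': [2, 2]
After 'push -6': [2, 2, -6]
After 'neg': [2, 2, 6]
After 'add': [2, 8]
After 'push -6': [2, 8, -6]
After 'push 9': [2, 8, -6, 9]
After 'push -3': [2, 8, -6, 9, -3]
After 'pick 3': [2, 8, -6, 9, -3, 8]
After 'add': [2, 8, -6, 9, 5]
After 'pick 1': [2, 8, -6, 9, 5, 9]
After 'sub': [2, 8, -6, 9, -4]
After 'push 18': [2, 8, -6, 9, -4, 18]
After 'mul': [2, 8, -6, 9, -72]
After 'swap': [2, 8, -6, -72, 9]

Answer: [2, 8, -6, -72, 9]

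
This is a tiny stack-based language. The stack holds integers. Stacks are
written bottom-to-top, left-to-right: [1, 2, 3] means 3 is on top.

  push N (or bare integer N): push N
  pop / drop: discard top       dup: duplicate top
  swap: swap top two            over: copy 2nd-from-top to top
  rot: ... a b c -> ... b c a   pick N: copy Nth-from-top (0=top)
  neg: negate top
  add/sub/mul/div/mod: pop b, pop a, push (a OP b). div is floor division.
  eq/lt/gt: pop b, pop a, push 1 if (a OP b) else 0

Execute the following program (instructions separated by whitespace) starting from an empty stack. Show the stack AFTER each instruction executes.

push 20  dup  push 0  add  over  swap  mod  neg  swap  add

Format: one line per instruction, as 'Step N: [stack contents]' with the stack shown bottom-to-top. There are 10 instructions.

Step 1: [20]
Step 2: [20, 20]
Step 3: [20, 20, 0]
Step 4: [20, 20]
Step 5: [20, 20, 20]
Step 6: [20, 20, 20]
Step 7: [20, 0]
Step 8: [20, 0]
Step 9: [0, 20]
Step 10: [20]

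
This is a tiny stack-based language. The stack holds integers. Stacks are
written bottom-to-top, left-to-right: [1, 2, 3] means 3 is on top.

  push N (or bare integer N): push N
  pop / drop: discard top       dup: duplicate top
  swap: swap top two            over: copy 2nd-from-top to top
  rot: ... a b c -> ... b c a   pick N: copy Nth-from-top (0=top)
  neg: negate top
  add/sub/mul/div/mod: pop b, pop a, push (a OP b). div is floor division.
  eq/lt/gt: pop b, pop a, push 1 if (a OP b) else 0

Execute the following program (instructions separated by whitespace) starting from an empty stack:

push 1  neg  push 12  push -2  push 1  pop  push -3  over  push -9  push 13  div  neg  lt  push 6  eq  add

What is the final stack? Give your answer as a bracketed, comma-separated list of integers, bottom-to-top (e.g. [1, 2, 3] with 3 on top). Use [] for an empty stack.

After 'push 1': [1]
After 'neg': [-1]
After 'push 12': [-1, 12]
After 'push -2': [-1, 12, -2]
After 'push 1': [-1, 12, -2, 1]
After 'pop': [-1, 12, -2]
After 'push -3': [-1, 12, -2, -3]
After 'over': [-1, 12, -2, -3, -2]
After 'push -9': [-1, 12, -2, -3, -2, -9]
After 'push 13': [-1, 12, -2, -3, -2, -9, 13]
After 'div': [-1, 12, -2, -3, -2, -1]
After 'neg': [-1, 12, -2, -3, -2, 1]
After 'lt': [-1, 12, -2, -3, 1]
After 'push 6': [-1, 12, -2, -3, 1, 6]
After 'eq': [-1, 12, -2, -3, 0]
After 'add': [-1, 12, -2, -3]

Answer: [-1, 12, -2, -3]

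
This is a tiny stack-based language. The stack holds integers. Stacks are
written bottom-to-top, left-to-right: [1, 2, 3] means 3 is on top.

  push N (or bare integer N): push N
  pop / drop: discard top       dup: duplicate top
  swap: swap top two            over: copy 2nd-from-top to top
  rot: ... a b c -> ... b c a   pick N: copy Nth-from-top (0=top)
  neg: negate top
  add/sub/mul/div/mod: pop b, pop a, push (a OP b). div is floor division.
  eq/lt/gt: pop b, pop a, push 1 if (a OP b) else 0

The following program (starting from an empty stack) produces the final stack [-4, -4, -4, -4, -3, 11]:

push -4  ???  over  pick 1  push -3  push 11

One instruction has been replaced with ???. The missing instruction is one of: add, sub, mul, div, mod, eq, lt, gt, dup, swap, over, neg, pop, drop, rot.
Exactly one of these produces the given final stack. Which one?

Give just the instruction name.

Stack before ???: [-4]
Stack after ???:  [-4, -4]
The instruction that transforms [-4] -> [-4, -4] is: dup

Answer: dup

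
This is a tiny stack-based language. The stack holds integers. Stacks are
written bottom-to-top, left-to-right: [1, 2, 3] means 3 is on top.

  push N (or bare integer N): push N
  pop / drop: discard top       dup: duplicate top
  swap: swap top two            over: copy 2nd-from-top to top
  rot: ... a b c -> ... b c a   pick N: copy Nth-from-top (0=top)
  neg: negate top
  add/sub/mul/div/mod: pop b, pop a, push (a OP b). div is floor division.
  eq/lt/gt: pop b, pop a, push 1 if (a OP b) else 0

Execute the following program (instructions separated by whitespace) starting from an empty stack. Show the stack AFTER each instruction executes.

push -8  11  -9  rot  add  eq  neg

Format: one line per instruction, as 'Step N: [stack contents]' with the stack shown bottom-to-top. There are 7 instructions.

Step 1: [-8]
Step 2: [-8, 11]
Step 3: [-8, 11, -9]
Step 4: [11, -9, -8]
Step 5: [11, -17]
Step 6: [0]
Step 7: [0]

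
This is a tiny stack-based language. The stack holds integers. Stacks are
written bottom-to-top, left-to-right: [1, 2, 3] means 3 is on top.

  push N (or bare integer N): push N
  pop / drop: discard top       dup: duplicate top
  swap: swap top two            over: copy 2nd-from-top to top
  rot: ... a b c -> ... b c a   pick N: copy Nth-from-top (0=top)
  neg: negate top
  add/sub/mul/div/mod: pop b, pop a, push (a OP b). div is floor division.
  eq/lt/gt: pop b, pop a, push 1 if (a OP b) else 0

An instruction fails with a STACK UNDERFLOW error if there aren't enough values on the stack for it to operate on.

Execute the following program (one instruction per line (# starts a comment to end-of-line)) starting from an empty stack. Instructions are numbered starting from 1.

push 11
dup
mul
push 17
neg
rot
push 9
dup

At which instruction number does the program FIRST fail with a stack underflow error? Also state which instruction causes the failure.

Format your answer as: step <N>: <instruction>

Step 1 ('push 11'): stack = [11], depth = 1
Step 2 ('dup'): stack = [11, 11], depth = 2
Step 3 ('mul'): stack = [121], depth = 1
Step 4 ('push 17'): stack = [121, 17], depth = 2
Step 5 ('neg'): stack = [121, -17], depth = 2
Step 6 ('rot'): needs 3 value(s) but depth is 2 — STACK UNDERFLOW

Answer: step 6: rot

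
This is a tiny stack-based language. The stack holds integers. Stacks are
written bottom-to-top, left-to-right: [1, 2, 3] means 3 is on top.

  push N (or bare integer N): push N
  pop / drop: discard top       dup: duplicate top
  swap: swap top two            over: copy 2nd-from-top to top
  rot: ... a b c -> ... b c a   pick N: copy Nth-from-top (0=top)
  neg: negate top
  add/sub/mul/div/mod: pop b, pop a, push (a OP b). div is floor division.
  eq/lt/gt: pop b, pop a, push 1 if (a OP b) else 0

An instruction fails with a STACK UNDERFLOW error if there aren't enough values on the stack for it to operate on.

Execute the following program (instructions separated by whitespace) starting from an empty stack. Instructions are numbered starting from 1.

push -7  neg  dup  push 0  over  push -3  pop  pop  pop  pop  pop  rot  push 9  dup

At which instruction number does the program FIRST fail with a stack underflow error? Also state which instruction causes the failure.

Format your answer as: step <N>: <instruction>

Step 1 ('push -7'): stack = [-7], depth = 1
Step 2 ('neg'): stack = [7], depth = 1
Step 3 ('dup'): stack = [7, 7], depth = 2
Step 4 ('push 0'): stack = [7, 7, 0], depth = 3
Step 5 ('over'): stack = [7, 7, 0, 7], depth = 4
Step 6 ('push -3'): stack = [7, 7, 0, 7, -3], depth = 5
Step 7 ('pop'): stack = [7, 7, 0, 7], depth = 4
Step 8 ('pop'): stack = [7, 7, 0], depth = 3
Step 9 ('pop'): stack = [7, 7], depth = 2
Step 10 ('pop'): stack = [7], depth = 1
Step 11 ('pop'): stack = [], depth = 0
Step 12 ('rot'): needs 3 value(s) but depth is 0 — STACK UNDERFLOW

Answer: step 12: rot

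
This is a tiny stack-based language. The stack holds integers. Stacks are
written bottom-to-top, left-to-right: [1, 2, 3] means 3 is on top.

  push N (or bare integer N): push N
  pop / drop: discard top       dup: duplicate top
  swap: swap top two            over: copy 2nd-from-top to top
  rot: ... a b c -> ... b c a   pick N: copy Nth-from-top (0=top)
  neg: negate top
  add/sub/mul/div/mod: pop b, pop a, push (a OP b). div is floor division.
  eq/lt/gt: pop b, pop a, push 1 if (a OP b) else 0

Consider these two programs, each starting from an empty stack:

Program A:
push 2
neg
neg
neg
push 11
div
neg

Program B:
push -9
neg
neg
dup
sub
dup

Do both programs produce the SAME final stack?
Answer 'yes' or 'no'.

Program A trace:
  After 'push 2': [2]
  After 'neg': [-2]
  After 'neg': [2]
  After 'neg': [-2]
  After 'push 11': [-2, 11]
  After 'div': [-1]
  After 'neg': [1]
Program A final stack: [1]

Program B trace:
  After 'push -9': [-9]
  After 'neg': [9]
  After 'neg': [-9]
  After 'dup': [-9, -9]
  After 'sub': [0]
  After 'dup': [0, 0]
Program B final stack: [0, 0]
Same: no

Answer: no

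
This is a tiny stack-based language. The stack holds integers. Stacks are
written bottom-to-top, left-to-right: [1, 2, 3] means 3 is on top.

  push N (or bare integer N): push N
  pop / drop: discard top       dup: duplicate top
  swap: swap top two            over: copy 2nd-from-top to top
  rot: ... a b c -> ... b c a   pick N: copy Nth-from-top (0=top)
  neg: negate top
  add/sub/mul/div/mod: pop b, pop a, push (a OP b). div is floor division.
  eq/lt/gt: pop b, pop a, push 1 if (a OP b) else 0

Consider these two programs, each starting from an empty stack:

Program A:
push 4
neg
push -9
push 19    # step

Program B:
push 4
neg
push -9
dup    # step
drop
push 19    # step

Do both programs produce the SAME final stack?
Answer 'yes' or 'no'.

Program A trace:
  After 'push 4': [4]
  After 'neg': [-4]
  After 'push -9': [-4, -9]
  After 'push 19': [-4, -9, 19]
Program A final stack: [-4, -9, 19]

Program B trace:
  After 'push 4': [4]
  After 'neg': [-4]
  After 'push -9': [-4, -9]
  After 'dup': [-4, -9, -9]
  After 'drop': [-4, -9]
  After 'push 19': [-4, -9, 19]
Program B final stack: [-4, -9, 19]
Same: yes

Answer: yes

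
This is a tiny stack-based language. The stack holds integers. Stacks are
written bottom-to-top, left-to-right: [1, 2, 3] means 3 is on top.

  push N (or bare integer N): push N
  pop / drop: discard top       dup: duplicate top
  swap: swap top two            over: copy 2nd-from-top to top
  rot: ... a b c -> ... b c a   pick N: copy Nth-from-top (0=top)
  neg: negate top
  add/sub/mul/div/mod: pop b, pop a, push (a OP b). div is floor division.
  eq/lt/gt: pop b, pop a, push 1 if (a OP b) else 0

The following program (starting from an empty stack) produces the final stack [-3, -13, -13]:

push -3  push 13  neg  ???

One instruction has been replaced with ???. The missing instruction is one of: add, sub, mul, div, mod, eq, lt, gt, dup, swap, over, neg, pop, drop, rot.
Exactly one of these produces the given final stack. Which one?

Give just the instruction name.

Stack before ???: [-3, -13]
Stack after ???:  [-3, -13, -13]
The instruction that transforms [-3, -13] -> [-3, -13, -13] is: dup

Answer: dup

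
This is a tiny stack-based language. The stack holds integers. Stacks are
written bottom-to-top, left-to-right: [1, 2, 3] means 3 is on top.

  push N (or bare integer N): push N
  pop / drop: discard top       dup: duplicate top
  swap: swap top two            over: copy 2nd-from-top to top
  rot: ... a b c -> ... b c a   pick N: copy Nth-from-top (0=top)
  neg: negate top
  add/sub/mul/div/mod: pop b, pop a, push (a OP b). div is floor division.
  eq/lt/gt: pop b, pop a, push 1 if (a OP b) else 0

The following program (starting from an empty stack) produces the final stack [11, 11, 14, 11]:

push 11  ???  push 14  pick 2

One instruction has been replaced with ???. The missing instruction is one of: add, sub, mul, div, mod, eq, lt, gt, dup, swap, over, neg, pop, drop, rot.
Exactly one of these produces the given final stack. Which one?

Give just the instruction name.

Stack before ???: [11]
Stack after ???:  [11, 11]
The instruction that transforms [11] -> [11, 11] is: dup

Answer: dup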